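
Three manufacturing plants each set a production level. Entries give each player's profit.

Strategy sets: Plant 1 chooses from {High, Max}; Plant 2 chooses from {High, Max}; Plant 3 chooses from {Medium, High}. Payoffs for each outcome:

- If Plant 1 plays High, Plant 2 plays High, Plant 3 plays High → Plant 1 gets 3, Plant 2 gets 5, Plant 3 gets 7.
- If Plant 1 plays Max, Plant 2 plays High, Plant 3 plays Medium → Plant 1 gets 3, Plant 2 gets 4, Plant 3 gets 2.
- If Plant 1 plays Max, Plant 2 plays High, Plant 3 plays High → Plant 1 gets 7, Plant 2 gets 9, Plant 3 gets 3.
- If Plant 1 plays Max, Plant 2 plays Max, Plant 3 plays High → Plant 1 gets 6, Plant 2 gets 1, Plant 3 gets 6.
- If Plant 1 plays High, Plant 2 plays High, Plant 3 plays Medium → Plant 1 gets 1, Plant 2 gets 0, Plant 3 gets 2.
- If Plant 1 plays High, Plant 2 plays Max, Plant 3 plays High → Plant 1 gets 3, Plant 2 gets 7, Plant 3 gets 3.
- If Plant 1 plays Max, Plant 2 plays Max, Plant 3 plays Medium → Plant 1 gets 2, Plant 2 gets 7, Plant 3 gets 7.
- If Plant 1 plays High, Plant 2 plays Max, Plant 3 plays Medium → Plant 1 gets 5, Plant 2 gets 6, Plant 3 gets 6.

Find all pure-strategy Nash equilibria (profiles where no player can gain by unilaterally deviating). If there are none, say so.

For each strategy profile, look for a profitable unilateral deviation.
(High, High, Medium): Plant 1 can switch to Max (1 → 3). Not NE.
(High, High, High): Plant 1 can switch to Max (3 → 7). Not NE.
(High, Max, Medium): Plant 1 gets 5, best alternative 2; Plant 2 gets 6, best alternative 0; Plant 3 gets 6, best alternative 3. No profitable deviation — NE.
(High, Max, High): Plant 1 can switch to Max (3 → 6). Not NE.
(Max, High, Medium): Plant 2 can switch to Max (4 → 7). Not NE.
(Max, High, High): Plant 1 gets 7, best alternative 3; Plant 2 gets 9, best alternative 1; Plant 3 gets 3, best alternative 2. No profitable deviation — NE.
(Max, Max, Medium): Plant 1 can switch to High (2 → 5). Not NE.
(Max, Max, High): Plant 2 can switch to High (1 → 9). Not NE.

Pure-strategy Nash equilibria: (High, Max, Medium), (Max, High, High)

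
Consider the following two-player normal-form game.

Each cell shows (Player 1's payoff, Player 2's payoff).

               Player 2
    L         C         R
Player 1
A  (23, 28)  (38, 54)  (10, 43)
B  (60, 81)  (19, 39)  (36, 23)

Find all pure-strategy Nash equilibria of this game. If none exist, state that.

The pure Nash equilibria are (A, C); (B, L).

Player 1 against L: payoffs 23, 60 → best response B.
Player 1 against C: payoffs 38, 19 → best response A.
Player 1 against R: payoffs 10, 36 → best response B.
Player 2 against A: payoffs 28, 54, 43 → best response C.
Player 2 against B: payoffs 81, 39, 23 → best response L.
Mutual best responses: (A, C); (B, L).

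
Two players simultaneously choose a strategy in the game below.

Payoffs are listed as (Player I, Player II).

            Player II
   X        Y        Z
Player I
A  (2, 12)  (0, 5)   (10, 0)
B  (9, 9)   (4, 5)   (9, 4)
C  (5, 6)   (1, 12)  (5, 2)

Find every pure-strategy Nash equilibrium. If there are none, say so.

The unique pure-strategy Nash equilibrium is (B, X).

Player I against X: payoffs 2, 9, 5 → best response B.
Player I against Y: payoffs 0, 4, 1 → best response B.
Player I against Z: payoffs 10, 9, 5 → best response A.
Player II against A: payoffs 12, 5, 0 → best response X.
Player II against B: payoffs 9, 5, 4 → best response X.
Player II against C: payoffs 6, 12, 2 → best response Y.
Mutual best responses: (B, X).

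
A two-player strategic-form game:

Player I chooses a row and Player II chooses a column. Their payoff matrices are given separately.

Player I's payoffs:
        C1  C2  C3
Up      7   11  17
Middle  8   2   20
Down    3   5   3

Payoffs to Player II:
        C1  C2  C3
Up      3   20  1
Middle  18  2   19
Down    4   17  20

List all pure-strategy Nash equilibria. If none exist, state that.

(Up, C2) and (Middle, C3)

(Up, C1): Player I can switch to Middle (7 → 8). Not NE.
(Up, C2): Player I gets 11, best alternative 5; Player II gets 20, best alternative 3. No profitable deviation — NE.
(Up, C3): Player I can switch to Middle (17 → 20). Not NE.
(Middle, C1): Player II can switch to C3 (18 → 19). Not NE.
(Middle, C2): Player I can switch to Up (2 → 11). Not NE.
(Middle, C3): Player I gets 20, best alternative 17; Player II gets 19, best alternative 18. No profitable deviation — NE.
(Down, C1): Player I can switch to Up (3 → 7). Not NE.
(Down, C2): Player I can switch to Up (5 → 11). Not NE.
(Down, C3): Player I can switch to Up (3 → 17). Not NE.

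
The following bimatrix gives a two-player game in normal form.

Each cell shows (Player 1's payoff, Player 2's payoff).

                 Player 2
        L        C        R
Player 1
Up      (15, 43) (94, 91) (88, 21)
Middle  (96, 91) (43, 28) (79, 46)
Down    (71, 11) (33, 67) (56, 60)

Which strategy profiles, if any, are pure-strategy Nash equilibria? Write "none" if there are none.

For each player, find the best response to each opponent profile; mutual best responses are the pure NE.
Player 1 against L: payoffs 15, 96, 71 → best response Middle.
Player 1 against C: payoffs 94, 43, 33 → best response Up.
Player 1 against R: payoffs 88, 79, 56 → best response Up.
Player 2 against Up: payoffs 43, 91, 21 → best response C.
Player 2 against Middle: payoffs 91, 28, 46 → best response L.
Player 2 against Down: payoffs 11, 67, 60 → best response C.
Mutual best responses: (Up, C); (Middle, L).

Pure-strategy Nash equilibria: (Up, C), (Middle, L)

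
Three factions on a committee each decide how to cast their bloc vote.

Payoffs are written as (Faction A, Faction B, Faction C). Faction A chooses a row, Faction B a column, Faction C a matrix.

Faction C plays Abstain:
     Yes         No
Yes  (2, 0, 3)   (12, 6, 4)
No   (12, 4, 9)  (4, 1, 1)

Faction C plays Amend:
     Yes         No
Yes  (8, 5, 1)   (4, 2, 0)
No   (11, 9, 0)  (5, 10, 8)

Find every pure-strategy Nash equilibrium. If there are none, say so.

(Yes, No, Abstain), (No, Yes, Abstain), (No, No, Amend)

For each strategy profile, look for a profitable unilateral deviation.
(Yes, Yes, Abstain): Faction A can switch to No (2 → 12). Not NE.
(Yes, Yes, Amend): Faction A can switch to No (8 → 11). Not NE.
(Yes, No, Abstain): Faction A gets 12, best alternative 4; Faction B gets 6, best alternative 0; Faction C gets 4, best alternative 0. No profitable deviation — NE.
(Yes, No, Amend): Faction A can switch to No (4 → 5). Not NE.
(No, Yes, Abstain): Faction A gets 12, best alternative 2; Faction B gets 4, best alternative 1; Faction C gets 9, best alternative 0. No profitable deviation — NE.
(No, Yes, Amend): Faction B can switch to No (9 → 10). Not NE.
(No, No, Abstain): Faction A can switch to Yes (4 → 12). Not NE.
(No, No, Amend): Faction A gets 5, best alternative 4; Faction B gets 10, best alternative 9; Faction C gets 8, best alternative 1. No profitable deviation — NE.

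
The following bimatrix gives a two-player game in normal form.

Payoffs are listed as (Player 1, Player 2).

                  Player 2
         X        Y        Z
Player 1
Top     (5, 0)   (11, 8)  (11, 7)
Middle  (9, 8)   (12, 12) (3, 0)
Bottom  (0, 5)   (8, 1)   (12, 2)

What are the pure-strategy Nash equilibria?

(Middle, Y)

Player 1 against X: payoffs 5, 9, 0 → best response Middle.
Player 1 against Y: payoffs 11, 12, 8 → best response Middle.
Player 1 against Z: payoffs 11, 3, 12 → best response Bottom.
Player 2 against Top: payoffs 0, 8, 7 → best response Y.
Player 2 against Middle: payoffs 8, 12, 0 → best response Y.
Player 2 against Bottom: payoffs 5, 1, 2 → best response X.
Mutual best responses: (Middle, Y).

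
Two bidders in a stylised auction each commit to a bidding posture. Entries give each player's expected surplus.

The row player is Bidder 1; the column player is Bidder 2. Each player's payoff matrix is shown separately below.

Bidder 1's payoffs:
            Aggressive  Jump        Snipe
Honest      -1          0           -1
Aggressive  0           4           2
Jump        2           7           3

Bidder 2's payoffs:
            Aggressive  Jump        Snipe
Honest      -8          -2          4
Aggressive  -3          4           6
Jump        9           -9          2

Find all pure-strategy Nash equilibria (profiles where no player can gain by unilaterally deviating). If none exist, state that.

(Honest, Aggressive): Bidder 1 can switch to Aggressive (-1 → 0). Not NE.
(Honest, Jump): Bidder 1 can switch to Aggressive (0 → 4). Not NE.
(Honest, Snipe): Bidder 1 can switch to Aggressive (-1 → 2). Not NE.
(Aggressive, Aggressive): Bidder 1 can switch to Jump (0 → 2). Not NE.
(Aggressive, Jump): Bidder 1 can switch to Jump (4 → 7). Not NE.
(Aggressive, Snipe): Bidder 1 can switch to Jump (2 → 3). Not NE.
(Jump, Aggressive): Bidder 1 gets 2, best alternative 0; Bidder 2 gets 9, best alternative 2. No profitable deviation — NE.
(Jump, Jump): Bidder 2 can switch to Aggressive (-9 → 9). Not NE.
(Jump, Snipe): Bidder 2 can switch to Aggressive (2 → 9). Not NE.

The unique pure-strategy Nash equilibrium is (Jump, Aggressive).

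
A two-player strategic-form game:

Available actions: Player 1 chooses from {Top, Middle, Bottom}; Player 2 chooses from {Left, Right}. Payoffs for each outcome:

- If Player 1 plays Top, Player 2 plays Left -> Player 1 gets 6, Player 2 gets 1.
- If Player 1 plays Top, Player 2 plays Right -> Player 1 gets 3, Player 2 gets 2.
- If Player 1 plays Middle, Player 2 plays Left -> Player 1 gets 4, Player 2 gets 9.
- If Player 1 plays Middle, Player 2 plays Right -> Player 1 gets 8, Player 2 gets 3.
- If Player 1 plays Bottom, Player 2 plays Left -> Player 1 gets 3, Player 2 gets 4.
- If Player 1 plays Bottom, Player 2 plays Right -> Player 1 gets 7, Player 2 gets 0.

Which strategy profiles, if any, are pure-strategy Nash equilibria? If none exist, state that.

Player 1 against Left: payoffs 6, 4, 3 → best response Top.
Player 1 against Right: payoffs 3, 8, 7 → best response Middle.
Player 2 against Top: payoffs 1, 2 → best response Right.
Player 2 against Middle: payoffs 9, 3 → best response Left.
Player 2 against Bottom: payoffs 4, 0 → best response Left.
No profile is a mutual best response for all players.

none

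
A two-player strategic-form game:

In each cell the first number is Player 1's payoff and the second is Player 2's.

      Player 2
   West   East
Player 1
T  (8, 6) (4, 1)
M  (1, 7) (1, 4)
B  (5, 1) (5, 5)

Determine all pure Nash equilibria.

Check each profile: it is a Nash equilibrium iff no player can strictly gain by switching unilaterally.
(T, West): Player 1 gets 8, best alternative 5; Player 2 gets 6, best alternative 1. No profitable deviation — NE.
(T, East): Player 1 can switch to B (4 → 5). Not NE.
(M, West): Player 1 can switch to T (1 → 8). Not NE.
(M, East): Player 1 can switch to T (1 → 4). Not NE.
(B, West): Player 1 can switch to T (5 → 8). Not NE.
(B, East): Player 1 gets 5, best alternative 4; Player 2 gets 5, best alternative 1. No profitable deviation — NE.

The pure Nash equilibria are (T, West), (B, East).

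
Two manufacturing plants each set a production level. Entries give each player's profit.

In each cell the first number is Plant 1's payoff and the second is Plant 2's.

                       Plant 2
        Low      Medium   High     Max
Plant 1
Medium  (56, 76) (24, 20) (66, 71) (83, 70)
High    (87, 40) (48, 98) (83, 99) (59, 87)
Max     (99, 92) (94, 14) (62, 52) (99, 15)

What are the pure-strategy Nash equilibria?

Pure-strategy Nash equilibria: (High, High) and (Max, Low)

For each player, find the best response to each opponent profile; mutual best responses are the pure NE.
Plant 1 against Low: payoffs 56, 87, 99 → best response Max.
Plant 1 against Medium: payoffs 24, 48, 94 → best response Max.
Plant 1 against High: payoffs 66, 83, 62 → best response High.
Plant 1 against Max: payoffs 83, 59, 99 → best response Max.
Plant 2 against Medium: payoffs 76, 20, 71, 70 → best response Low.
Plant 2 against High: payoffs 40, 98, 99, 87 → best response High.
Plant 2 against Max: payoffs 92, 14, 52, 15 → best response Low.
Mutual best responses: (High, High); (Max, Low).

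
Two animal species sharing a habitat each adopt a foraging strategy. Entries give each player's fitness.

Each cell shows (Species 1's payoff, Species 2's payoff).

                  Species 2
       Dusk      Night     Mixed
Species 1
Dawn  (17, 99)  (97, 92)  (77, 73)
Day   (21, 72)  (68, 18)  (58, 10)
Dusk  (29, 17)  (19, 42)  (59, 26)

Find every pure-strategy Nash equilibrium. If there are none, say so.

Mark each player's best response to every combination of opponents' strategies; a profile where every player is best-responding is a pure Nash equilibrium.
Species 1 against Dusk: payoffs 17, 21, 29 → best response Dusk.
Species 1 against Night: payoffs 97, 68, 19 → best response Dawn.
Species 1 against Mixed: payoffs 77, 58, 59 → best response Dawn.
Species 2 against Dawn: payoffs 99, 92, 73 → best response Dusk.
Species 2 against Day: payoffs 72, 18, 10 → best response Dusk.
Species 2 against Dusk: payoffs 17, 42, 26 → best response Night.
No profile is a mutual best response for all players.

none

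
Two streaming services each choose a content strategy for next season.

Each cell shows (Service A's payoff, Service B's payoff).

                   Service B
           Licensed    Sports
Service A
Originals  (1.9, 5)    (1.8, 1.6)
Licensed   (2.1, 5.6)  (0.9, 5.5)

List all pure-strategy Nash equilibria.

The unique pure-strategy Nash equilibrium is (Licensed, Licensed).

Mark each player's best response to every combination of opponents' strategies; a profile where every player is best-responding is a pure Nash equilibrium.
Service A against Licensed: payoffs 1.9, 2.1 → best response Licensed.
Service A against Sports: payoffs 1.8, 0.9 → best response Originals.
Service B against Originals: payoffs 5, 1.6 → best response Licensed.
Service B against Licensed: payoffs 5.6, 5.5 → best response Licensed.
Mutual best responses: (Licensed, Licensed).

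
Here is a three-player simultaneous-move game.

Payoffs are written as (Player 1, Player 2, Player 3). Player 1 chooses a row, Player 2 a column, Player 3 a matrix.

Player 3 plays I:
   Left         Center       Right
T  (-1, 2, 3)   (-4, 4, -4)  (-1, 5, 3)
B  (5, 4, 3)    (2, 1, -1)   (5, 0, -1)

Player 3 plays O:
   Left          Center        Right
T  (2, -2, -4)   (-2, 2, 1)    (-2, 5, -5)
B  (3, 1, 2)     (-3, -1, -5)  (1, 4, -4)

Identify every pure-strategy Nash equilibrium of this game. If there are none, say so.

(T, Left, I): Player 1 can switch to B (-1 → 5). Not NE.
(T, Left, O): Player 1 can switch to B (2 → 3). Not NE.
(T, Center, I): Player 1 can switch to B (-4 → 2). Not NE.
(T, Center, O): Player 2 can switch to Right (2 → 5). Not NE.
(T, Right, I): Player 1 can switch to B (-1 → 5). Not NE.
(T, Right, O): Player 1 can switch to B (-2 → 1). Not NE.
(B, Left, I): Player 1 gets 5, best alternative -1; Player 2 gets 4, best alternative 1; Player 3 gets 3, best alternative 2. No profitable deviation — NE.
(B, Left, O): Player 2 can switch to Right (1 → 4). Not NE.
(B, Center, I): Player 2 can switch to Left (1 → 4). Not NE.
(B, Center, O): Player 1 can switch to T (-3 → -2). Not NE.
(B, Right, I): Player 2 can switch to Left (0 → 4). Not NE.
(B, Right, O): Player 3 can switch to I (-4 → -1). Not NE.

Pure NE: (B, Left, I)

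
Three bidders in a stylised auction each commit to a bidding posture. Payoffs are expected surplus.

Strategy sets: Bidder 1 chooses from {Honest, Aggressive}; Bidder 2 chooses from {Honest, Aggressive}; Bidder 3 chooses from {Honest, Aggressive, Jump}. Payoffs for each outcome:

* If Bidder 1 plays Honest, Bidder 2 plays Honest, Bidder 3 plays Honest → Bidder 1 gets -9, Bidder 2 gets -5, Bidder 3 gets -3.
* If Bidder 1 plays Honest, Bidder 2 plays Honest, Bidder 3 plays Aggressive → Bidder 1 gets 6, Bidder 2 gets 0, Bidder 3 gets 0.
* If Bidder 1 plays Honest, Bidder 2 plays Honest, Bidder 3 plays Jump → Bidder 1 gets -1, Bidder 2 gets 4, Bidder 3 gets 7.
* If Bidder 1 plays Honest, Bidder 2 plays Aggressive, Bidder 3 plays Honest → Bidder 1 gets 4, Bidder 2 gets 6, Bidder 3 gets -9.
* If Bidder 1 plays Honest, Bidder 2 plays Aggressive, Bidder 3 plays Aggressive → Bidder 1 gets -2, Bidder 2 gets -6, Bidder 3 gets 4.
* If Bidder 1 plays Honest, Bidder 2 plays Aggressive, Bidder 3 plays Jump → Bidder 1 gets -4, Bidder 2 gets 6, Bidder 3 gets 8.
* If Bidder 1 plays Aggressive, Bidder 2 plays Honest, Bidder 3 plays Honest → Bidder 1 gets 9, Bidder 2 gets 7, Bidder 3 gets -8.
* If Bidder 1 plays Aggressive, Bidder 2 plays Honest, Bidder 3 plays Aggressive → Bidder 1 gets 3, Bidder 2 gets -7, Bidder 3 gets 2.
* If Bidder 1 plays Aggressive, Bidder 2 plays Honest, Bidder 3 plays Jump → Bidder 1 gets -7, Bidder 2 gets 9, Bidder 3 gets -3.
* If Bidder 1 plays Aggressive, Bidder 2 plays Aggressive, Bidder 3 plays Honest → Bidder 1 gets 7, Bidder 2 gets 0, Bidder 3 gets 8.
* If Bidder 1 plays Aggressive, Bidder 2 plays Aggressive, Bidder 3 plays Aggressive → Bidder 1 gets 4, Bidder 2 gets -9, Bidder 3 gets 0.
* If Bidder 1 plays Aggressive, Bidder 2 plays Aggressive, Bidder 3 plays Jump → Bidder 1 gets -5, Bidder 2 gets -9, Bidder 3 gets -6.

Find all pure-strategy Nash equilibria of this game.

(Honest, Aggressive, Jump)

Bidder 1 against (Honest, Honest): payoffs -9, 9 → best response Aggressive.
Bidder 1 against (Honest, Aggressive): payoffs 6, 3 → best response Honest.
Bidder 1 against (Honest, Jump): payoffs -1, -7 → best response Honest.
Bidder 1 against (Aggressive, Honest): payoffs 4, 7 → best response Aggressive.
Bidder 1 against (Aggressive, Aggressive): payoffs -2, 4 → best response Aggressive.
Bidder 1 against (Aggressive, Jump): payoffs -4, -5 → best response Honest.
Bidder 2 against (Honest, Honest): payoffs -5, 6 → best response Aggressive.
Bidder 2 against (Honest, Aggressive): payoffs 0, -6 → best response Honest.
Bidder 2 against (Honest, Jump): payoffs 4, 6 → best response Aggressive.
Bidder 2 against (Aggressive, Honest): payoffs 7, 0 → best response Honest.
Bidder 2 against (Aggressive, Aggressive): payoffs -7, -9 → best response Honest.
Bidder 2 against (Aggressive, Jump): payoffs 9, -9 → best response Honest.
Bidder 3 against (Honest, Honest): payoffs -3, 0, 7 → best response Jump.
Bidder 3 against (Honest, Aggressive): payoffs -9, 4, 8 → best response Jump.
Bidder 3 against (Aggressive, Honest): payoffs -8, 2, -3 → best response Aggressive.
Bidder 3 against (Aggressive, Aggressive): payoffs 8, 0, -6 → best response Honest.
Mutual best responses: (Honest, Aggressive, Jump).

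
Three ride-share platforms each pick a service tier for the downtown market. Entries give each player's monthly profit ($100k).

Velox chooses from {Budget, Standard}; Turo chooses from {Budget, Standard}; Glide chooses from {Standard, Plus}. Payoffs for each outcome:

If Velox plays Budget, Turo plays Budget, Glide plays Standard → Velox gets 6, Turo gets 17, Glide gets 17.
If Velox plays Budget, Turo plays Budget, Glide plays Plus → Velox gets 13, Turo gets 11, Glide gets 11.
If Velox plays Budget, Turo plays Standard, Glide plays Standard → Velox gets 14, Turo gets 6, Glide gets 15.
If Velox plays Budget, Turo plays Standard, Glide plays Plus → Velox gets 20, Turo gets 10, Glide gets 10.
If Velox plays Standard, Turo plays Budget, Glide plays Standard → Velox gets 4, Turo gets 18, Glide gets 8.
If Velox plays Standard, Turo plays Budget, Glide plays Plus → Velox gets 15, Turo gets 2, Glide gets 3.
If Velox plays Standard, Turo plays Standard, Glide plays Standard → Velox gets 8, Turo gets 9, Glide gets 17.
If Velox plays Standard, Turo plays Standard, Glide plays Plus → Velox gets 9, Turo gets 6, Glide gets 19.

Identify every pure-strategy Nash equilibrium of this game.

Velox against (Budget, Standard): payoffs 6, 4 → best response Budget.
Velox against (Budget, Plus): payoffs 13, 15 → best response Standard.
Velox against (Standard, Standard): payoffs 14, 8 → best response Budget.
Velox against (Standard, Plus): payoffs 20, 9 → best response Budget.
Turo against (Budget, Standard): payoffs 17, 6 → best response Budget.
Turo against (Budget, Plus): payoffs 11, 10 → best response Budget.
Turo against (Standard, Standard): payoffs 18, 9 → best response Budget.
Turo against (Standard, Plus): payoffs 2, 6 → best response Standard.
Glide against (Budget, Budget): payoffs 17, 11 → best response Standard.
Glide against (Budget, Standard): payoffs 15, 10 → best response Standard.
Glide against (Standard, Budget): payoffs 8, 3 → best response Standard.
Glide against (Standard, Standard): payoffs 17, 19 → best response Plus.
Mutual best responses: (Budget, Budget, Standard).

Pure NE: (Budget, Budget, Standard)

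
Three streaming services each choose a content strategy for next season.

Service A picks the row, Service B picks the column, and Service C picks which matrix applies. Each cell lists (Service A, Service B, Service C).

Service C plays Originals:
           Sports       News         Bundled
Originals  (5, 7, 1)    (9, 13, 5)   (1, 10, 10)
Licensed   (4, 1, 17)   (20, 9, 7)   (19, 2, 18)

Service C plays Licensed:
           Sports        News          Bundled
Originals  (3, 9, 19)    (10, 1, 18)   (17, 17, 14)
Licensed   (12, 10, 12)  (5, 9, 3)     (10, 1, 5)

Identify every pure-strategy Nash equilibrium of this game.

Pure-strategy Nash equilibria: (Originals, Bundled, Licensed), (Licensed, News, Originals)

Service A against (Sports, Originals): payoffs 5, 4 → best response Originals.
Service A against (Sports, Licensed): payoffs 3, 12 → best response Licensed.
Service A against (News, Originals): payoffs 9, 20 → best response Licensed.
Service A against (News, Licensed): payoffs 10, 5 → best response Originals.
Service A against (Bundled, Originals): payoffs 1, 19 → best response Licensed.
Service A against (Bundled, Licensed): payoffs 17, 10 → best response Originals.
Service B against (Originals, Originals): payoffs 7, 13, 10 → best response News.
Service B against (Originals, Licensed): payoffs 9, 1, 17 → best response Bundled.
Service B against (Licensed, Originals): payoffs 1, 9, 2 → best response News.
Service B against (Licensed, Licensed): payoffs 10, 9, 1 → best response Sports.
Service C against (Originals, Sports): payoffs 1, 19 → best response Licensed.
Service C against (Originals, News): payoffs 5, 18 → best response Licensed.
Service C against (Originals, Bundled): payoffs 10, 14 → best response Licensed.
Service C against (Licensed, Sports): payoffs 17, 12 → best response Originals.
Service C against (Licensed, News): payoffs 7, 3 → best response Originals.
Service C against (Licensed, Bundled): payoffs 18, 5 → best response Originals.
Mutual best responses: (Originals, Bundled, Licensed); (Licensed, News, Originals).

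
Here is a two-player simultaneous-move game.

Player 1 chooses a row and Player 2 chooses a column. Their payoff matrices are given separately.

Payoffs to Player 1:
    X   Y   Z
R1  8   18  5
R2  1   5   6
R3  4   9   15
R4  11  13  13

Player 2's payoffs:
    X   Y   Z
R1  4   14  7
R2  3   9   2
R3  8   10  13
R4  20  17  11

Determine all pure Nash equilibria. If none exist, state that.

The pure Nash equilibria are (R1, Y), (R3, Z), (R4, X).

(R1, X): Player 1 can switch to R4 (8 → 11). Not NE.
(R1, Y): Player 1 gets 18, best alternative 13; Player 2 gets 14, best alternative 7. No profitable deviation — NE.
(R1, Z): Player 1 can switch to R2 (5 → 6). Not NE.
(R2, X): Player 1 can switch to R1 (1 → 8). Not NE.
(R2, Y): Player 1 can switch to R1 (5 → 18). Not NE.
(R2, Z): Player 1 can switch to R3 (6 → 15). Not NE.
(R3, X): Player 1 can switch to R1 (4 → 8). Not NE.
(R3, Y): Player 1 can switch to R1 (9 → 18). Not NE.
(R3, Z): Player 1 gets 15, best alternative 13; Player 2 gets 13, best alternative 10. No profitable deviation — NE.
(R4, X): Player 1 gets 11, best alternative 8; Player 2 gets 20, best alternative 17. No profitable deviation — NE.
(R4, Y): Player 1 can switch to R1 (13 → 18). Not NE.
(The remaining 1 profile has a profitable deviation by the same check.)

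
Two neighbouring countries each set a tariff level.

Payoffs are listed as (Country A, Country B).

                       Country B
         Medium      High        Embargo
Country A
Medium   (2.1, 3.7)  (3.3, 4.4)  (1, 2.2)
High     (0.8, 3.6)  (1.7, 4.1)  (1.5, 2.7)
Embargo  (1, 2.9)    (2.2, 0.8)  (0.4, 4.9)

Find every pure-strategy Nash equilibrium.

Country A against Medium: payoffs 2.1, 0.8, 1 → best response Medium.
Country A against High: payoffs 3.3, 1.7, 2.2 → best response Medium.
Country A against Embargo: payoffs 1, 1.5, 0.4 → best response High.
Country B against Medium: payoffs 3.7, 4.4, 2.2 → best response High.
Country B against High: payoffs 3.6, 4.1, 2.7 → best response High.
Country B against Embargo: payoffs 2.9, 0.8, 4.9 → best response Embargo.
Mutual best responses: (Medium, High).

Pure NE: (Medium, High)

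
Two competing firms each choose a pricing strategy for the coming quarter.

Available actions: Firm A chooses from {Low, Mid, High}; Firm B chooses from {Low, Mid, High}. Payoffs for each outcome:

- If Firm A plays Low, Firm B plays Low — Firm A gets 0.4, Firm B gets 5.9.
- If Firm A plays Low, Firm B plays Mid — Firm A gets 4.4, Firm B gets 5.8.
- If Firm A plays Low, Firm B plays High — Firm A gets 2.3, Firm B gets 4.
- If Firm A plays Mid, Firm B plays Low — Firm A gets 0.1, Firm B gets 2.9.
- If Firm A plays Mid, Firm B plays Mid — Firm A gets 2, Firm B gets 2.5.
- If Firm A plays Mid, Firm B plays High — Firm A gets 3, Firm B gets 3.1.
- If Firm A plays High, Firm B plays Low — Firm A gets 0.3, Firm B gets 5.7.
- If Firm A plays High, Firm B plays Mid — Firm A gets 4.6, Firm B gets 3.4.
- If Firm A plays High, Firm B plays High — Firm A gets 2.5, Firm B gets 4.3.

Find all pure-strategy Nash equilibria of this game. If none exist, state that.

(Low, Low), (Mid, High)

For each strategy profile, look for a profitable unilateral deviation.
(Low, Low): Firm A gets 0.4, best alternative 0.3; Firm B gets 5.9, best alternative 5.8. No profitable deviation — NE.
(Low, Mid): Firm A can switch to High (4.4 → 4.6). Not NE.
(Low, High): Firm A can switch to Mid (2.3 → 3). Not NE.
(Mid, Low): Firm A can switch to Low (0.1 → 0.4). Not NE.
(Mid, Mid): Firm A can switch to Low (2 → 4.4). Not NE.
(Mid, High): Firm A gets 3, best alternative 2.5; Firm B gets 3.1, best alternative 2.9. No profitable deviation — NE.
(High, Low): Firm A can switch to Low (0.3 → 0.4). Not NE.
(High, Mid): Firm B can switch to Low (3.4 → 5.7). Not NE.
(High, High): Firm A can switch to Mid (2.5 → 3). Not NE.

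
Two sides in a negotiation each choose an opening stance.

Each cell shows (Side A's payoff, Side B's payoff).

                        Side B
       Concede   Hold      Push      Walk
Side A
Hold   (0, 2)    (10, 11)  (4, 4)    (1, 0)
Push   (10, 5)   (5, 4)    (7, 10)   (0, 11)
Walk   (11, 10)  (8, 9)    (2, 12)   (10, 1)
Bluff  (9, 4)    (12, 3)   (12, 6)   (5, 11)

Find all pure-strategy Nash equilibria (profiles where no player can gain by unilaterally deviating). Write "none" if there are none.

none

Check each profile: it is a Nash equilibrium iff no player can strictly gain by switching unilaterally.
(Hold, Concede): Side A can switch to Push (0 → 10). Not NE.
(Hold, Hold): Side A can switch to Bluff (10 → 12). Not NE.
(Hold, Push): Side A can switch to Push (4 → 7). Not NE.
(Hold, Walk): Side A can switch to Walk (1 → 10). Not NE.
(Push, Concede): Side A can switch to Walk (10 → 11). Not NE.
(Push, Hold): Side A can switch to Hold (5 → 10). Not NE.
(The remaining 10 profiles each have a profitable deviation by the same check.)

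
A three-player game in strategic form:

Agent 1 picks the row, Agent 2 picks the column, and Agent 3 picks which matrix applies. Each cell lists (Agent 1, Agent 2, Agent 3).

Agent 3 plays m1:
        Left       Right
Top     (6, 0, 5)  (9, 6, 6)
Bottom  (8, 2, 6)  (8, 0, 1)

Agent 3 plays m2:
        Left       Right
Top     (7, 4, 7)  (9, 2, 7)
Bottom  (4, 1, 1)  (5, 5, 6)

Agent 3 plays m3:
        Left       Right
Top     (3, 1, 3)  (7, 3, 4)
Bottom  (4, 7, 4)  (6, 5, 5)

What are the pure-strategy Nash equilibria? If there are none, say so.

Agent 1 against (Left, m1): payoffs 6, 8 → best response Bottom.
Agent 1 against (Left, m2): payoffs 7, 4 → best response Top.
Agent 1 against (Left, m3): payoffs 3, 4 → best response Bottom.
Agent 1 against (Right, m1): payoffs 9, 8 → best response Top.
Agent 1 against (Right, m2): payoffs 9, 5 → best response Top.
Agent 1 against (Right, m3): payoffs 7, 6 → best response Top.
Agent 2 against (Top, m1): payoffs 0, 6 → best response Right.
Agent 2 against (Top, m2): payoffs 4, 2 → best response Left.
Agent 2 against (Top, m3): payoffs 1, 3 → best response Right.
Agent 2 against (Bottom, m1): payoffs 2, 0 → best response Left.
Agent 2 against (Bottom, m2): payoffs 1, 5 → best response Right.
Agent 2 against (Bottom, m3): payoffs 7, 5 → best response Left.
Agent 3 against (Top, Left): payoffs 5, 7, 3 → best response m2.
Agent 3 against (Top, Right): payoffs 6, 7, 4 → best response m2.
Agent 3 against (Bottom, Left): payoffs 6, 1, 4 → best response m1.
Agent 3 against (Bottom, Right): payoffs 1, 6, 5 → best response m2.
Mutual best responses: (Top, Left, m2); (Bottom, Left, m1).

The pure Nash equilibria are (Top, Left, m2) and (Bottom, Left, m1).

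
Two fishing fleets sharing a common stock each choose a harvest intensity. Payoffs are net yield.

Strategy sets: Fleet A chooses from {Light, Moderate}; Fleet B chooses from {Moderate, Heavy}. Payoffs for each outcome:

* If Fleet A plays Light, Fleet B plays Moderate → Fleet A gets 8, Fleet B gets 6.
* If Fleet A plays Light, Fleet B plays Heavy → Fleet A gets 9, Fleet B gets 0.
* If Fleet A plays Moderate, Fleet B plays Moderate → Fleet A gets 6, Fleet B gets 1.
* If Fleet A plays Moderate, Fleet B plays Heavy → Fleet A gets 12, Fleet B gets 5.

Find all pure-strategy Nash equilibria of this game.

The pure Nash equilibria are (Light, Moderate) and (Moderate, Heavy).

Fleet A against Moderate: payoffs 8, 6 → best response Light.
Fleet A against Heavy: payoffs 9, 12 → best response Moderate.
Fleet B against Light: payoffs 6, 0 → best response Moderate.
Fleet B against Moderate: payoffs 1, 5 → best response Heavy.
Mutual best responses: (Light, Moderate); (Moderate, Heavy).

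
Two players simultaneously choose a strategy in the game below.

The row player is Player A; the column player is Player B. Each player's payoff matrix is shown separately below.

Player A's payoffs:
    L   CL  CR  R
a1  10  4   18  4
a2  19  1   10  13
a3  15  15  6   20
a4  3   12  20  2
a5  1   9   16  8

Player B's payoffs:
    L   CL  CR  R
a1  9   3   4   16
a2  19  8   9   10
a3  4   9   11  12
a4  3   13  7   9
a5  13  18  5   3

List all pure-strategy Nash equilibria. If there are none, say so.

Check each profile: it is a Nash equilibrium iff no player can strictly gain by switching unilaterally.
(a1, L): Player A can switch to a2 (10 → 19). Not NE.
(a1, CL): Player A can switch to a3 (4 → 15). Not NE.
(a1, CR): Player A can switch to a4 (18 → 20). Not NE.
(a1, R): Player A can switch to a2 (4 → 13). Not NE.
(a2, L): Player A gets 19, best alternative 15; Player B gets 19, best alternative 10. No profitable deviation — NE.
(a2, CL): Player A can switch to a1 (1 → 4). Not NE.
(a2, CR): Player A can switch to a1 (10 → 18). Not NE.
(a2, R): Player A can switch to a3 (13 → 20). Not NE.
(a3, L): Player A can switch to a2 (15 → 19). Not NE.
(a3, CL): Player B can switch to CR (9 → 11). Not NE.
(a3, CR): Player A can switch to a1 (6 → 18). Not NE.
(a3, R): Player A gets 20, best alternative 13; Player B gets 12, best alternative 11. No profitable deviation — NE.
(a4, L): Player A can switch to a1 (3 → 10). Not NE.
(a4, CL): Player A can switch to a3 (12 → 15). Not NE.
(The remaining 6 profiles each have a profitable deviation by the same check.)

Pure-strategy Nash equilibria: (a2, L) and (a3, R)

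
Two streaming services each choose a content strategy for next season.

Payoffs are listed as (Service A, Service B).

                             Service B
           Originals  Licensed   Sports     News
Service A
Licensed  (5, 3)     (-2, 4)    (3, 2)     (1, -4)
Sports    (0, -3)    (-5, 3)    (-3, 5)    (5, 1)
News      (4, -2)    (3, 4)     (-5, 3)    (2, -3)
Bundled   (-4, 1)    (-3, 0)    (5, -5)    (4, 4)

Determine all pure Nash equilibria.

Check each profile: it is a Nash equilibrium iff no player can strictly gain by switching unilaterally.
(Licensed, Originals): Service B can switch to Licensed (3 → 4). Not NE.
(Licensed, Licensed): Service A can switch to News (-2 → 3). Not NE.
(Licensed, Sports): Service A can switch to Bundled (3 → 5). Not NE.
(Licensed, News): Service A can switch to Sports (1 → 5). Not NE.
(Sports, Originals): Service A can switch to Licensed (0 → 5). Not NE.
(Sports, Licensed): Service A can switch to Licensed (-5 → -2). Not NE.
(Sports, Sports): Service A can switch to Licensed (-3 → 3). Not NE.
(Sports, News): Service B can switch to Licensed (1 → 3). Not NE.
(News, Originals): Service A can switch to Licensed (4 → 5). Not NE.
(News, Licensed): Service A gets 3, best alternative -2; Service B gets 4, best alternative 3. No profitable deviation — NE.
(News, Sports): Service A can switch to Licensed (-5 → 3). Not NE.
(News, News): Service A can switch to Sports (2 → 5). Not NE.
(Bundled, Originals): Service A can switch to Licensed (-4 → 5). Not NE.
(The remaining 3 profiles each have a profitable deviation by the same check.)

Pure NE: (News, Licensed)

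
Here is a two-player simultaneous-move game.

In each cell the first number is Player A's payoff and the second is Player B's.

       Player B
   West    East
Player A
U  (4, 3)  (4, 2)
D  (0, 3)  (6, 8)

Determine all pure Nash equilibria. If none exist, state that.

Pure-strategy Nash equilibria: (U, West); (D, East)

(U, West): Player A gets 4, best alternative 0; Player B gets 3, best alternative 2. No profitable deviation — NE.
(U, East): Player A can switch to D (4 → 6). Not NE.
(D, West): Player A can switch to U (0 → 4). Not NE.
(D, East): Player A gets 6, best alternative 4; Player B gets 8, best alternative 3. No profitable deviation — NE.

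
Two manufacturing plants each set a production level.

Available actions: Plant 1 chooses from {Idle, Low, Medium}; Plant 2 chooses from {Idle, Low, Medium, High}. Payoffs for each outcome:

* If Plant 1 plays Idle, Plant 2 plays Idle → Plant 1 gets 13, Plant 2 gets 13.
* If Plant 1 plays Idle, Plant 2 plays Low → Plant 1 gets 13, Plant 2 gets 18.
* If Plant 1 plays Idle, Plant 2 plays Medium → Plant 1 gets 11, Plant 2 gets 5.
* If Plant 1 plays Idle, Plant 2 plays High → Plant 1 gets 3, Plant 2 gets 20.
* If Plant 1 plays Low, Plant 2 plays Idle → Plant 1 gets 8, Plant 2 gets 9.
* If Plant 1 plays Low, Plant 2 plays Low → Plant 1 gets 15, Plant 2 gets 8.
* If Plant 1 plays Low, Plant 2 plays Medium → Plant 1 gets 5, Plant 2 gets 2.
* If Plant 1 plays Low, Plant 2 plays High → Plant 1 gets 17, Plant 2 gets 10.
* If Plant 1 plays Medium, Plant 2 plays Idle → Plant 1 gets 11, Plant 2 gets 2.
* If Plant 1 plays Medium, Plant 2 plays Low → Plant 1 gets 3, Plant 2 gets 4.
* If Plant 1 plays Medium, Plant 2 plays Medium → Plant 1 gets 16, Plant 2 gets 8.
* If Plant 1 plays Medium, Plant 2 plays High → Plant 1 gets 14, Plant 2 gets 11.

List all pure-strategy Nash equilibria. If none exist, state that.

Pure NE: (Low, High)

(Idle, Idle): Plant 2 can switch to Low (13 → 18). Not NE.
(Idle, Low): Plant 1 can switch to Low (13 → 15). Not NE.
(Idle, Medium): Plant 1 can switch to Medium (11 → 16). Not NE.
(Idle, High): Plant 1 can switch to Low (3 → 17). Not NE.
(Low, Idle): Plant 1 can switch to Idle (8 → 13). Not NE.
(Low, Low): Plant 2 can switch to Idle (8 → 9). Not NE.
(Low, Medium): Plant 1 can switch to Idle (5 → 11). Not NE.
(Low, High): Plant 1 gets 17, best alternative 14; Plant 2 gets 10, best alternative 9. No profitable deviation — NE.
(Medium, Idle): Plant 1 can switch to Idle (11 → 13). Not NE.
(The remaining 3 profiles each have a profitable deviation by the same check.)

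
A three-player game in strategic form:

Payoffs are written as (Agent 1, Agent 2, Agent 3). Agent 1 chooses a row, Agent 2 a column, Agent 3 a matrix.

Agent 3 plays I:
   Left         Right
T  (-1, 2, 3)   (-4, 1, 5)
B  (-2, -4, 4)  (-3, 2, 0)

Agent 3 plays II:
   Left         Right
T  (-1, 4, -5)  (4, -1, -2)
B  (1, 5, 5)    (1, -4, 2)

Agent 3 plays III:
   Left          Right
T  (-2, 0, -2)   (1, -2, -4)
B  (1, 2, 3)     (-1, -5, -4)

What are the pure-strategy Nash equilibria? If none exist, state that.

Agent 1 against (Left, I): payoffs -1, -2 → best response T.
Agent 1 against (Left, II): payoffs -1, 1 → best response B.
Agent 1 against (Left, III): payoffs -2, 1 → best response B.
Agent 1 against (Right, I): payoffs -4, -3 → best response B.
Agent 1 against (Right, II): payoffs 4, 1 → best response T.
Agent 1 against (Right, III): payoffs 1, -1 → best response T.
Agent 2 against (T, I): payoffs 2, 1 → best response Left.
Agent 2 against (T, II): payoffs 4, -1 → best response Left.
Agent 2 against (T, III): payoffs 0, -2 → best response Left.
Agent 2 against (B, I): payoffs -4, 2 → best response Right.
Agent 2 against (B, II): payoffs 5, -4 → best response Left.
Agent 2 against (B, III): payoffs 2, -5 → best response Left.
Agent 3 against (T, Left): payoffs 3, -5, -2 → best response I.
Agent 3 against (T, Right): payoffs 5, -2, -4 → best response I.
Agent 3 against (B, Left): payoffs 4, 5, 3 → best response II.
Agent 3 against (B, Right): payoffs 0, 2, -4 → best response II.
Mutual best responses: (T, Left, I); (B, Left, II).

Pure-strategy Nash equilibria: (T, Left, I); (B, Left, II)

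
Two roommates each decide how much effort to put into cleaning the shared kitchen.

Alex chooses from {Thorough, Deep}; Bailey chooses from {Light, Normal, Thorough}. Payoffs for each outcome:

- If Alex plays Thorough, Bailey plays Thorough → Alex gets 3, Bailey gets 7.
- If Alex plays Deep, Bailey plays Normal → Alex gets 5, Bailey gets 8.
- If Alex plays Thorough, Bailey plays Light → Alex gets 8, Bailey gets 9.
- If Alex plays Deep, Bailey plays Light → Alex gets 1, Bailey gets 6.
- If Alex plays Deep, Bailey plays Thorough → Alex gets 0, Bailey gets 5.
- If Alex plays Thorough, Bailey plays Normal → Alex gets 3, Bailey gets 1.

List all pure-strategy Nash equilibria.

The pure Nash equilibria are (Thorough, Light), (Deep, Normal).

Mark each player's best response to every combination of opponents' strategies; a profile where every player is best-responding is a pure Nash equilibrium.
Alex against Light: payoffs 8, 1 → best response Thorough.
Alex against Normal: payoffs 3, 5 → best response Deep.
Alex against Thorough: payoffs 3, 0 → best response Thorough.
Bailey against Thorough: payoffs 9, 1, 7 → best response Light.
Bailey against Deep: payoffs 6, 8, 5 → best response Normal.
Mutual best responses: (Thorough, Light); (Deep, Normal).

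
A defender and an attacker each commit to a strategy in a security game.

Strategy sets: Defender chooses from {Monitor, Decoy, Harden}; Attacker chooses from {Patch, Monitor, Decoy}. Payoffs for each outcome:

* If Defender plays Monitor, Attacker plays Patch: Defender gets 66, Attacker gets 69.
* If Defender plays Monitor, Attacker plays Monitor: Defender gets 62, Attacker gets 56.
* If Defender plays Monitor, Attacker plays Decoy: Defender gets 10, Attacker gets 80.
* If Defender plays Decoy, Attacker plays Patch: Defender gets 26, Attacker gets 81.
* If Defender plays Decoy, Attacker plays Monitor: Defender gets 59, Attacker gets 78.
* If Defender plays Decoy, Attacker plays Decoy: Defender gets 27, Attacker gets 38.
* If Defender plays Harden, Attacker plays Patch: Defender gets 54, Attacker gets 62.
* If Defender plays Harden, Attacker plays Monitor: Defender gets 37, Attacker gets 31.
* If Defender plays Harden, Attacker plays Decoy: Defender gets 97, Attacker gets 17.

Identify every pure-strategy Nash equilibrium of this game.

(Monitor, Patch): Attacker can switch to Decoy (69 → 80). Not NE.
(Monitor, Monitor): Attacker can switch to Patch (56 → 69). Not NE.
(Monitor, Decoy): Defender can switch to Decoy (10 → 27). Not NE.
(Decoy, Patch): Defender can switch to Monitor (26 → 66). Not NE.
(Decoy, Monitor): Defender can switch to Monitor (59 → 62). Not NE.
(Decoy, Decoy): Defender can switch to Harden (27 → 97). Not NE.
(Harden, Patch): Defender can switch to Monitor (54 → 66). Not NE.
(Harden, Monitor): Defender can switch to Monitor (37 → 62). Not NE.
(The remaining 1 profile has a profitable deviation by the same check.)

There is no pure-strategy Nash equilibrium.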